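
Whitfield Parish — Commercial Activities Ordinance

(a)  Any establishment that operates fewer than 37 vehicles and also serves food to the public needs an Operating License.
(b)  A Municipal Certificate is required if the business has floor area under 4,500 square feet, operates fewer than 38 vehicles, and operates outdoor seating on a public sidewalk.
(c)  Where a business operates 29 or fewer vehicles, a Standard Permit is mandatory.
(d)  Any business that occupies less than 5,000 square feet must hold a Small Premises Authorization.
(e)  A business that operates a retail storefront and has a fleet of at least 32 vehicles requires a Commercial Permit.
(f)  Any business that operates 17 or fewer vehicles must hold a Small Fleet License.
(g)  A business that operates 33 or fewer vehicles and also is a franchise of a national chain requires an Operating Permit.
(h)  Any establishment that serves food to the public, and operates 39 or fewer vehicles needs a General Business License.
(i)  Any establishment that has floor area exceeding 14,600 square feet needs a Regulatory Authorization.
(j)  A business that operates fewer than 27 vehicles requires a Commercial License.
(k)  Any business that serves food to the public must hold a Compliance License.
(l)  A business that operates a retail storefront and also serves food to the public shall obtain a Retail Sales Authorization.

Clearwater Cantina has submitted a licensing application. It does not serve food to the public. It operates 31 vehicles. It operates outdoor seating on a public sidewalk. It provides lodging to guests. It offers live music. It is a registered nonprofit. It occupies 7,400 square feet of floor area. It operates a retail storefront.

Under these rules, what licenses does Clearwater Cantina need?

(a) vehicles 31 < 37; does not serve food to the public → Operating License not required.
(b) floor area 7,400 square feet ≥ 4,500 square feet; vehicles 31 < 38; operates outdoor seating on a public sidewalk → Municipal Certificate not required.
(c) vehicles 31 > 29 → Standard Permit not required.
(d) floor area 7,400 square feet ≥ 5,000 square feet → Small Premises Authorization not required.
(e) operates a retail storefront; vehicles 31 < 32 → Commercial Permit not required.
(f) vehicles 31 > 17 → Small Fleet License not required.
(g) vehicles 31 ≤ 33; is a registered nonprofit (not: is a franchise of a national chain) → Operating Permit not required.
(h) does not serve food to the public; vehicles 31 ≤ 39 → General Business License not required.
(i) floor area 7,400 square feet ≤ 14,600 square feet → Regulatory Authorization not required.
(j) vehicles 31 ≥ 27 → Commercial License not required.
(k) does not serve food to the public → Compliance License not required.
(l) operates a retail storefront; does not serve food to the public → Retail Sales Authorization not required.

None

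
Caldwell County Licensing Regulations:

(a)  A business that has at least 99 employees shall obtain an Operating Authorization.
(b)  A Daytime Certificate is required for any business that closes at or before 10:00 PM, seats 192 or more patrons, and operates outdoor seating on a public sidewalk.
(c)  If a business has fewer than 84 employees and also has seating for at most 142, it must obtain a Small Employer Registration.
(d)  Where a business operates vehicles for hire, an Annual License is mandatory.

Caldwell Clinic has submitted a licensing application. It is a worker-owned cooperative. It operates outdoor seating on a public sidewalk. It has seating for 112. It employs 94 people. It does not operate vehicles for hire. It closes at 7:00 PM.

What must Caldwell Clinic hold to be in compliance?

None

(a) employees 94 < 99 → Operating Authorization not required.
(b) closes 7:00 PM, at/before 10:00 PM; seating 112 < 192; operates outdoor seating on a public sidewalk → Daytime Certificate not required.
(c) employees 94 ≥ 84; seating 112 ≤ 142 → Small Employer Registration not required.
(d) does not operate vehicles for hire → Annual License not required.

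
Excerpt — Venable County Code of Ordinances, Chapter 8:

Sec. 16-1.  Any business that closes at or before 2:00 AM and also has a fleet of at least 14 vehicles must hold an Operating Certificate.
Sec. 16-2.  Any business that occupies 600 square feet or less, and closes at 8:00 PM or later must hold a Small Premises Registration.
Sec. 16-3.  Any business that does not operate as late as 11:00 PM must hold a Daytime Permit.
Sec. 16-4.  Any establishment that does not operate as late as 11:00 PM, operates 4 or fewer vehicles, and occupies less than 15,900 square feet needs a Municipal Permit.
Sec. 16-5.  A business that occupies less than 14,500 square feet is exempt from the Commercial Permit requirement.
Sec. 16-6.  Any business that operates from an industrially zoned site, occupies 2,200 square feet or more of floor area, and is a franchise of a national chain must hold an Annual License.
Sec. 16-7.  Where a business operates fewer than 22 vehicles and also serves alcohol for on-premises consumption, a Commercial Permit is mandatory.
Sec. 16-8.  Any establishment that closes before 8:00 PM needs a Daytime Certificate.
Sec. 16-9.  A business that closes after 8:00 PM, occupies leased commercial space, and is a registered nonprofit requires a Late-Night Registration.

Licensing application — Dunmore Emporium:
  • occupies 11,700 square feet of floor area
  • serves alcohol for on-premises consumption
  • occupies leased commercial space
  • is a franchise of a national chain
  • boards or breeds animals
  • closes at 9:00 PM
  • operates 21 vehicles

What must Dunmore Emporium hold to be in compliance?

Sec. 16-1. closes 9:00 PM, at/before 2:00 AM; vehicles 21 ≥ 14 → Operating Certificate required.
Sec. 16-2. floor area 11,700 square feet > 600 square feet; closes 9:00 PM, after 8:00 PM → Small Premises Registration not required.
Sec. 16-3. closes 9:00 PM, at/before 11:00 PM → Daytime Permit required.
Sec. 16-4. closes 9:00 PM, at/before 11:00 PM; vehicles 21 > 4; floor area 11,700 square feet < 15,900 square feet → Municipal Permit not required.
Sec. 16-5. floor area 11,700 square feet < 14,500 square feet → exempt from Commercial Permit.
Sec. 16-6. occupies leased commercial space (not: operates from an industrially zoned site); floor area 11,700 square feet ≥ 2,200 square feet; is a franchise of a national chain → Annual License not required.
Sec. 16-7. vehicles 21 < 22; serves alcohol for on-premises consumption → Commercial Permit required.
Sec. 16-8. closes 9:00 PM, after 8:00 PM → Daytime Certificate not required.
Sec. 16-9. closes 9:00 PM, after 8:00 PM; occupies leased commercial space; is a franchise of a national chain (not: is a registered nonprofit) → Late-Night Registration not required.

Daytime Permit, Operating Certificate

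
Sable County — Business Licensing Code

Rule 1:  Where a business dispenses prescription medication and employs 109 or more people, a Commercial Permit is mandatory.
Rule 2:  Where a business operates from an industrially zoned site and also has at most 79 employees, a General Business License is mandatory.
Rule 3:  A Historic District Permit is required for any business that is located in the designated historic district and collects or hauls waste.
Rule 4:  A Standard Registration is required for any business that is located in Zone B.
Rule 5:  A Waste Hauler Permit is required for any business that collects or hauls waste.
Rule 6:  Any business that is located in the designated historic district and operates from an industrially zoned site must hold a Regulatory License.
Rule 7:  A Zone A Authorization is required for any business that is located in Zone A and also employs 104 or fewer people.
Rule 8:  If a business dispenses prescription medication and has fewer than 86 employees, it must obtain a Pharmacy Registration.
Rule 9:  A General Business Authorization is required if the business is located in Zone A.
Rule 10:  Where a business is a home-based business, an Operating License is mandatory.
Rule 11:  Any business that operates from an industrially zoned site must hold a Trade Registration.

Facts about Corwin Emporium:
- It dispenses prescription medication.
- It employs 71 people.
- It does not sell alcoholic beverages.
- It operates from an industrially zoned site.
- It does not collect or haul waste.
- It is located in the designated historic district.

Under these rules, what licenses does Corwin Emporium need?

General Business License, Pharmacy Registration, Regulatory License, Trade Registration

Rule 1: dispenses prescription medication; employees 71 < 109 → Commercial Permit not required.
Rule 2: operates from an industrially zoned site; employees 71 ≤ 79 → General Business License required.
Rule 3: is located in the designated historic district; does not collect or haul waste → Historic District Permit not required.
Rule 4: is located in the designated historic district (not: is located in Zone B) → Standard Registration not required.
Rule 5: does not collect or haul waste → Waste Hauler Permit not required.
Rule 6: is located in the designated historic district; operates from an industrially zoned site → Regulatory License required.
Rule 7: is located in the designated historic district (not: is located in Zone A); employees 71 ≤ 104 → Zone A Authorization not required.
Rule 8: dispenses prescription medication; employees 71 < 86 → Pharmacy Registration required.
Rule 9: is located in the designated historic district (not: is located in Zone A) → General Business Authorization not required.
Rule 10: operates from an industrially zoned site (not: is a home-based business) → Operating License not required.
Rule 11: operates from an industrially zoned site → Trade Registration required.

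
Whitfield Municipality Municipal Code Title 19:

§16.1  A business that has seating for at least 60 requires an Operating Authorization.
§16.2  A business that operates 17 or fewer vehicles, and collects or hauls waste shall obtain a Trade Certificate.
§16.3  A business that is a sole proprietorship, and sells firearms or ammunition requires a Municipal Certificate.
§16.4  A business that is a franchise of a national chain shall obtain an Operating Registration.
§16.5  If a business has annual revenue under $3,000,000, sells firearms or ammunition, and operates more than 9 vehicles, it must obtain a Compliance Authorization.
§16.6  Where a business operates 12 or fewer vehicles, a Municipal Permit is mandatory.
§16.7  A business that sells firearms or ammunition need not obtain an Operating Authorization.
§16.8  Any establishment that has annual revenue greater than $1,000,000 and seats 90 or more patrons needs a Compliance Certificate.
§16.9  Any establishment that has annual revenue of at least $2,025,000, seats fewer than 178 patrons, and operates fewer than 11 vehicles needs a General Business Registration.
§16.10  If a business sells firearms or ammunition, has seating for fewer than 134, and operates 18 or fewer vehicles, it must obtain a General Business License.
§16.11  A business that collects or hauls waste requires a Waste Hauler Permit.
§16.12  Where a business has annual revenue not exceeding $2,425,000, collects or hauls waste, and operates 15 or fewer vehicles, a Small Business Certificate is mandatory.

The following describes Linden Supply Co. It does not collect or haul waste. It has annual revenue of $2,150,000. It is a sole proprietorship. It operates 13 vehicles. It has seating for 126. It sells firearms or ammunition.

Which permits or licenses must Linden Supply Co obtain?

Compliance Authorization, Compliance Certificate, General Business License, Municipal Certificate

§16.1 seating 126 ≥ 60 → Operating Authorization required.
§16.2 vehicles 13 ≤ 17; does not collect or haul waste → Trade Certificate not required.
§16.3 is a sole proprietorship; sells firearms or ammunition → Municipal Certificate required.
§16.4 is a sole proprietorship (not: is a franchise of a national chain) → Operating Registration not required.
§16.5 revenue $2,150,000 < $3,000,000; sells firearms or ammunition; vehicles 13 > 9 → Compliance Authorization required.
§16.6 vehicles 13 > 12 → Municipal Permit not required.
§16.7 sells firearms or ammunition → exempt from Operating Authorization.
§16.8 revenue $2,150,000 > $1,000,000; seating 126 ≥ 90 → Compliance Certificate required.
§16.9 revenue $2,150,000 ≥ $2,025,000; seating 126 < 178; vehicles 13 ≥ 11 → General Business Registration not required.
§16.10 sells firearms or ammunition; seating 126 < 134; vehicles 13 ≤ 18 → General Business License required.
§16.11 does not collect or haul waste → Waste Hauler Permit not required.
§16.12 revenue $2,150,000 ≤ $2,425,000; does not collect or haul waste; vehicles 13 ≤ 15 → Small Business Certificate not required.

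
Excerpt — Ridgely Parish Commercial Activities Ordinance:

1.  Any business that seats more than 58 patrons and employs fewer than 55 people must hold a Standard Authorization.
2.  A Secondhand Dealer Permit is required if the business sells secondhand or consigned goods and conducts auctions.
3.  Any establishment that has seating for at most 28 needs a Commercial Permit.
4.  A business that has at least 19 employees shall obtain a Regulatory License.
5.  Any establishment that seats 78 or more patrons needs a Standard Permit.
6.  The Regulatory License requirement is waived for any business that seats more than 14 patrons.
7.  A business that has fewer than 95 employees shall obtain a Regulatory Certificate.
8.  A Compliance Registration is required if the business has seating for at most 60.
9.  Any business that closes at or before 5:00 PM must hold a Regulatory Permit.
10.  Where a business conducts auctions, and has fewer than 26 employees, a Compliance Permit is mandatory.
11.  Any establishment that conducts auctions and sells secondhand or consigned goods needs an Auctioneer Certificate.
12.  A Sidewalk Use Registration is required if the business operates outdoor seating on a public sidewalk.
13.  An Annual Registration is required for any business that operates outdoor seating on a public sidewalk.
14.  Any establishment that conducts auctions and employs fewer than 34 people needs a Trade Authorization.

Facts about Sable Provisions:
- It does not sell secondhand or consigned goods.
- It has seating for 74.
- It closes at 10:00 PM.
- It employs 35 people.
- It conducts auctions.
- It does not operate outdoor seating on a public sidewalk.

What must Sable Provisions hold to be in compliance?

1. seating 74 > 58; employees 35 < 55 → Standard Authorization required.
2. does not sell secondhand or consigned goods; conducts auctions → Secondhand Dealer Permit not required.
3. seating 74 > 28 → Commercial Permit not required.
4. employees 35 ≥ 19 → Regulatory License required.
5. seating 74 < 78 → Standard Permit not required.
6. seating 74 > 14 → exempt from Regulatory License.
7. employees 35 < 95 → Regulatory Certificate required.
8. seating 74 > 60 → Compliance Registration not required.
9. closes 10:00 PM, after 5:00 PM → Regulatory Permit not required.
10. conducts auctions; employees 35 ≥ 26 → Compliance Permit not required.
11. conducts auctions; does not sell secondhand or consigned goods → Auctioneer Certificate not required.
12. does not operate outdoor seating on a public sidewalk → Sidewalk Use Registration not required.
13. does not operate outdoor seating on a public sidewalk → Annual Registration not required.
14. conducts auctions; employees 35 ≥ 34 → Trade Authorization not required.

Regulatory Certificate, Standard Authorization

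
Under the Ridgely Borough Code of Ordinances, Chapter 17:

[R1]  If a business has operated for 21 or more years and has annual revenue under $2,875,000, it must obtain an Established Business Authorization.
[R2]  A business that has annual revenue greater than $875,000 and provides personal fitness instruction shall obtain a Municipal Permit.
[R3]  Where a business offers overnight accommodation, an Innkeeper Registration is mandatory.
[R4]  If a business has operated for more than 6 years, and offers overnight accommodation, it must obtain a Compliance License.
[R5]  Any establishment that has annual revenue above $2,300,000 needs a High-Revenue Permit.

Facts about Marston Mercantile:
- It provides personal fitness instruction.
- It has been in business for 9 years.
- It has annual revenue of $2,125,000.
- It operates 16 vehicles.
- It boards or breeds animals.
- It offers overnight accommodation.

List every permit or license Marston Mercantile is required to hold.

Compliance License, Innkeeper Registration, Municipal Permit

[R1] years in business 9 < 21; revenue $2,125,000 < $2,875,000 → Established Business Authorization not required.
[R2] revenue $2,125,000 > $875,000; provides personal fitness instruction → Municipal Permit required.
[R3] offers overnight accommodation → Innkeeper Registration required.
[R4] years in business 9 > 6; offers overnight accommodation → Compliance License required.
[R5] revenue $2,125,000 ≤ $2,300,000 → High-Revenue Permit not required.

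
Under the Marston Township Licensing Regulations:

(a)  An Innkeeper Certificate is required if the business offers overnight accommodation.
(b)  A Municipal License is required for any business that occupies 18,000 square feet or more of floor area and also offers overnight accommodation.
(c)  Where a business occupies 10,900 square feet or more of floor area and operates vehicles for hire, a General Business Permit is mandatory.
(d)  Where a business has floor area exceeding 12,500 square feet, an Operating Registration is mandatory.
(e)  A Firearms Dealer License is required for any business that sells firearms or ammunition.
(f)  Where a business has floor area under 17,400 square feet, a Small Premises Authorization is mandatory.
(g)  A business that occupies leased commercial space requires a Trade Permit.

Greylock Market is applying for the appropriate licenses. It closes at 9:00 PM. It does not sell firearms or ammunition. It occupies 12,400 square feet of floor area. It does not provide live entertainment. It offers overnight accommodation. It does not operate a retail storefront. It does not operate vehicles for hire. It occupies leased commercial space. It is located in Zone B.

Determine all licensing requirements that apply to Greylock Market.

Innkeeper Certificate, Small Premises Authorization, Trade Permit

(a) offers overnight accommodation → Innkeeper Certificate required.
(b) floor area 12,400 square feet < 18,000 square feet; offers overnight accommodation → Municipal License not required.
(c) floor area 12,400 square feet ≥ 10,900 square feet; does not operate vehicles for hire → General Business Permit not required.
(d) floor area 12,400 square feet ≤ 12,500 square feet → Operating Registration not required.
(e) does not sell firearms or ammunition → Firearms Dealer License not required.
(f) floor area 12,400 square feet < 17,400 square feet → Small Premises Authorization required.
(g) occupies leased commercial space → Trade Permit required.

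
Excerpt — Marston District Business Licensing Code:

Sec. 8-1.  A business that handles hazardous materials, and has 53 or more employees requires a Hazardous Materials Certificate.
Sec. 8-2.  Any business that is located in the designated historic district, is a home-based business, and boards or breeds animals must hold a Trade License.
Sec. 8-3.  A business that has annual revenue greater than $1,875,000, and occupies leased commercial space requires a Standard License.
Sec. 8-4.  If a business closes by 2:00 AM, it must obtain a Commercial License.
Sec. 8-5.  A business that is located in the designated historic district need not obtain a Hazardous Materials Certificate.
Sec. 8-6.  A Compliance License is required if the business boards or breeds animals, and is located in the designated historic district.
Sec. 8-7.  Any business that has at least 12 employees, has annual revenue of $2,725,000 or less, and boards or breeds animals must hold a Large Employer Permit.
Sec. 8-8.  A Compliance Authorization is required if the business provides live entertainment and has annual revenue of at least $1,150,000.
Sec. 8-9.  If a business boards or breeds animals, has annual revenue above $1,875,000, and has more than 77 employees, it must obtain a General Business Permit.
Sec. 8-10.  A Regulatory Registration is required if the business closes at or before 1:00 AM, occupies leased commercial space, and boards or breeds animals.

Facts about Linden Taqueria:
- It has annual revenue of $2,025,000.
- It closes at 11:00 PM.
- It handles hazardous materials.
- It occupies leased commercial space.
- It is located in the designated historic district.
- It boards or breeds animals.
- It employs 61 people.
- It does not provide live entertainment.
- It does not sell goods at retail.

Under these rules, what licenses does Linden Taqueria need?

Commercial License, Compliance License, Large Employer Permit, Regulatory Registration, Standard License

Sec. 8-1. handles hazardous materials; employees 61 ≥ 53 → Hazardous Materials Certificate required.
Sec. 8-2. is located in the designated historic district; occupies leased commercial space (not: is a home-based business); boards or breeds animals → Trade License not required.
Sec. 8-3. revenue $2,025,000 > $1,875,000; occupies leased commercial space → Standard License required.
Sec. 8-4. closes 11:00 PM, at/before 2:00 AM → Commercial License required.
Sec. 8-5. is located in the designated historic district → exempt from Hazardous Materials Certificate.
Sec. 8-6. boards or breeds animals; is located in the designated historic district → Compliance License required.
Sec. 8-7. employees 61 ≥ 12; revenue $2,025,000 ≤ $2,725,000; boards or breeds animals → Large Employer Permit required.
Sec. 8-8. does not provide live entertainment; revenue $2,025,000 ≥ $1,150,000 → Compliance Authorization not required.
Sec. 8-9. boards or breeds animals; revenue $2,025,000 > $1,875,000; employees 61 ≤ 77 → General Business Permit not required.
Sec. 8-10. closes 11:00 PM, at/before 1:00 AM; occupies leased commercial space; boards or breeds animals → Regulatory Registration required.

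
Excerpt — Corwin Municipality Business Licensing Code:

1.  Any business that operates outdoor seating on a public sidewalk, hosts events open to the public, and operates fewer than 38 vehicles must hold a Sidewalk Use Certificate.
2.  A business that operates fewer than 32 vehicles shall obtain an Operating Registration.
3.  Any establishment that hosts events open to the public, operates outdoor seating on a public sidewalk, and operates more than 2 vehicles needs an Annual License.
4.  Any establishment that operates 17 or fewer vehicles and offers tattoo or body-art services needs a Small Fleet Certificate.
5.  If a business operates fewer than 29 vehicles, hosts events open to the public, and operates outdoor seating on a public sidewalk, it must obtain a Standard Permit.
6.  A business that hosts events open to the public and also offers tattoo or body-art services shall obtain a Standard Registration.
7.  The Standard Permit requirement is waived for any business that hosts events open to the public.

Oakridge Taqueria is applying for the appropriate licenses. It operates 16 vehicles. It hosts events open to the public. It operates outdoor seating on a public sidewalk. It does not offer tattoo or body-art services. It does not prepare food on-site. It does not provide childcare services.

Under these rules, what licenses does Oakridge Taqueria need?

1. operates outdoor seating on a public sidewalk; hosts events open to the public; vehicles 16 < 38 → Sidewalk Use Certificate required.
2. vehicles 16 < 32 → Operating Registration required.
3. hosts events open to the public; operates outdoor seating on a public sidewalk; vehicles 16 > 2 → Annual License required.
4. vehicles 16 ≤ 17; does not offer tattoo or body-art services → Small Fleet Certificate not required.
5. vehicles 16 < 29; hosts events open to the public; operates outdoor seating on a public sidewalk → Standard Permit required.
6. hosts events open to the public; does not offer tattoo or body-art services → Standard Registration not required.
7. hosts events open to the public → exempt from Standard Permit.

Annual License, Operating Registration, Sidewalk Use Certificate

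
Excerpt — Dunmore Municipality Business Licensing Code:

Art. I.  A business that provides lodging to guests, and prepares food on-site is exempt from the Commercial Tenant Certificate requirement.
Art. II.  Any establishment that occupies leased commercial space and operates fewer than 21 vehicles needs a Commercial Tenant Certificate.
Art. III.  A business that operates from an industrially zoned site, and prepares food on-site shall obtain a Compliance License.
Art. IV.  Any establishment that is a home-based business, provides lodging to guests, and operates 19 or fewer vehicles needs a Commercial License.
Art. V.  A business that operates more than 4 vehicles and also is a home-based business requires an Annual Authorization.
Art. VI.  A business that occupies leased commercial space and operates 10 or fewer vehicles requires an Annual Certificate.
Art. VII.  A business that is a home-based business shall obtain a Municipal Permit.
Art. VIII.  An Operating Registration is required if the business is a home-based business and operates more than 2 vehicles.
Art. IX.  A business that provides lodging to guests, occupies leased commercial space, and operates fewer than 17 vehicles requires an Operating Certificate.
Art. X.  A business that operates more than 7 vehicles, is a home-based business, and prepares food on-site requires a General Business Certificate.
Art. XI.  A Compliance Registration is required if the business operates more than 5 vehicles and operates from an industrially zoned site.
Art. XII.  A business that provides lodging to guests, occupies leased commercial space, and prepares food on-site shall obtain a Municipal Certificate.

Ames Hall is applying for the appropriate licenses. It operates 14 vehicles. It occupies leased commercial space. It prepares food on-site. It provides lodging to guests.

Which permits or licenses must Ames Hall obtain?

Art. I. provides lodging to guests; prepares food on-site → exempt from Commercial Tenant Certificate.
Art. II. occupies leased commercial space; vehicles 14 < 21 → Commercial Tenant Certificate required.
Art. III. occupies leased commercial space (not: operates from an industrially zoned site); prepares food on-site → Compliance License not required.
Art. IV. occupies leased commercial space (not: is a home-based business); provides lodging to guests; vehicles 14 ≤ 19 → Commercial License not required.
Art. V. vehicles 14 > 4; occupies leased commercial space (not: is a home-based business) → Annual Authorization not required.
Art. VI. occupies leased commercial space; vehicles 14 > 10 → Annual Certificate not required.
Art. VII. occupies leased commercial space (not: is a home-based business) → Municipal Permit not required.
Art. VIII. occupies leased commercial space (not: is a home-based business); vehicles 14 > 2 → Operating Registration not required.
Art. IX. provides lodging to guests; occupies leased commercial space; vehicles 14 < 17 → Operating Certificate required.
Art. X. vehicles 14 > 7; occupies leased commercial space (not: is a home-based business); prepares food on-site → General Business Certificate not required.
Art. XI. vehicles 14 > 5; occupies leased commercial space (not: operates from an industrially zoned site) → Compliance Registration not required.
Art. XII. provides lodging to guests; occupies leased commercial space; prepares food on-site → Municipal Certificate required.

Municipal Certificate, Operating Certificate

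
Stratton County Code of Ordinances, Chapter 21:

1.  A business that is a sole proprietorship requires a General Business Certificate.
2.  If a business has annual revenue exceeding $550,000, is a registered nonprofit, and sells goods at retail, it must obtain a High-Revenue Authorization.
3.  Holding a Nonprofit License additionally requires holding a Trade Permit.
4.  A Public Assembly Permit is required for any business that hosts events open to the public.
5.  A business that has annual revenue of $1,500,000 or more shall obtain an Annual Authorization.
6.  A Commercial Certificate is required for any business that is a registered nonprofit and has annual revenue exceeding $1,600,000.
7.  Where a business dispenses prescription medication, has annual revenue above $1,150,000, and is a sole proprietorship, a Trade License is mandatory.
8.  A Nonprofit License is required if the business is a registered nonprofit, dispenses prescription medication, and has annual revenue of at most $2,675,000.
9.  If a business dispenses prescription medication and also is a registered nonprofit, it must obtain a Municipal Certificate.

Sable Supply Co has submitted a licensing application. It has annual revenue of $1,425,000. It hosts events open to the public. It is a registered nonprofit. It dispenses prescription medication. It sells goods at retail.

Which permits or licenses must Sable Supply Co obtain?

High-Revenue Authorization, Municipal Certificate, Nonprofit License, Public Assembly Permit, Trade Permit

1. is a registered nonprofit (not: is a sole proprietorship) → General Business Certificate not required.
2. revenue $1,425,000 > $550,000; is a registered nonprofit; sells goods at retail → High-Revenue Authorization required.
3. Nonprofit License is required → Trade Permit also required.
4. hosts events open to the public → Public Assembly Permit required.
5. revenue $1,425,000 < $1,500,000 → Annual Authorization not required.
6. is a registered nonprofit; revenue $1,425,000 ≤ $1,600,000 → Commercial Certificate not required.
7. dispenses prescription medication; revenue $1,425,000 > $1,150,000; is a registered nonprofit (not: is a sole proprietorship) → Trade License not required.
8. is a registered nonprofit; dispenses prescription medication; revenue $1,425,000 ≤ $2,675,000 → Nonprofit License required.
9. dispenses prescription medication; is a registered nonprofit → Municipal Certificate required.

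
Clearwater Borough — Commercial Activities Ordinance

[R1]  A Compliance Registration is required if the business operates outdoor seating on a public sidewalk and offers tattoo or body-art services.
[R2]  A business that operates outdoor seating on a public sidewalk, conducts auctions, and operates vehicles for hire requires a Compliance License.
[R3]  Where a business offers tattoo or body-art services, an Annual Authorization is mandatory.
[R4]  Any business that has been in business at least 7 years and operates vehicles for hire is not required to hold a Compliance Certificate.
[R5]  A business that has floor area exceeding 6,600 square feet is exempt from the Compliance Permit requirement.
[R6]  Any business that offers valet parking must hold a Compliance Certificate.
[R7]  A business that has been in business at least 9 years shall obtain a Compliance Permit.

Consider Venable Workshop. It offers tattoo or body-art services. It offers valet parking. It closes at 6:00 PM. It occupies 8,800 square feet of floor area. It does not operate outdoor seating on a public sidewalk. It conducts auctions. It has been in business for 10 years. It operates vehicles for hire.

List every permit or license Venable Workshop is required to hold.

Annual Authorization

[R1] does not operate outdoor seating on a public sidewalk; offers tattoo or body-art services → Compliance Registration not required.
[R2] does not operate outdoor seating on a public sidewalk; conducts auctions; operates vehicles for hire → Compliance License not required.
[R3] offers tattoo or body-art services → Annual Authorization required.
[R4] years in business 10 ≥ 7; operates vehicles for hire → exempt from Compliance Certificate.
[R5] floor area 8,800 square feet > 6,600 square feet → exempt from Compliance Permit.
[R6] offers valet parking → Compliance Certificate required.
[R7] years in business 10 ≥ 9 → Compliance Permit required.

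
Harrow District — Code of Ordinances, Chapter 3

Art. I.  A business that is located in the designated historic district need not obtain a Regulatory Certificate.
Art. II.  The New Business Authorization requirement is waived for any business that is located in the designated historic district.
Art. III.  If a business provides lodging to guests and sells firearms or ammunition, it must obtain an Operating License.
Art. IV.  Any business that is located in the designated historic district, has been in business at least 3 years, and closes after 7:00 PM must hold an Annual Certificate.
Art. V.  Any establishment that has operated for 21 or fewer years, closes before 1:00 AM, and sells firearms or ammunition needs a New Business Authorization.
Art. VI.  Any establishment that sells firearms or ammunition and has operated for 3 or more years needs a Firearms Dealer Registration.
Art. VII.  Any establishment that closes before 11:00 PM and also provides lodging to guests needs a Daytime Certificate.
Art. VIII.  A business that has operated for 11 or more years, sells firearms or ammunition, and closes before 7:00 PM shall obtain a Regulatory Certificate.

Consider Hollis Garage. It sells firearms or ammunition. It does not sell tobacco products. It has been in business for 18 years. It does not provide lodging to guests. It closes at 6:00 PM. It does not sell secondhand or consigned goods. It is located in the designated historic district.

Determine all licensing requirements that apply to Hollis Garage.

Art. I. is located in the designated historic district → exempt from Regulatory Certificate.
Art. II. is located in the designated historic district → exempt from New Business Authorization.
Art. III. does not provide lodging to guests; sells firearms or ammunition → Operating License not required.
Art. IV. is located in the designated historic district; years in business 18 ≥ 3; closes 6:00 PM, at/before 7:00 PM → Annual Certificate not required.
Art. V. years in business 18 ≤ 21; closes 6:00 PM, at/before 1:00 AM; sells firearms or ammunition → New Business Authorization required.
Art. VI. sells firearms or ammunition; years in business 18 ≥ 3 → Firearms Dealer Registration required.
Art. VII. closes 6:00 PM, at/before 11:00 PM; does not provide lodging to guests → Daytime Certificate not required.
Art. VIII. years in business 18 ≥ 11; sells firearms or ammunition; closes 6:00 PM, at/before 7:00 PM → Regulatory Certificate required.

Firearms Dealer Registration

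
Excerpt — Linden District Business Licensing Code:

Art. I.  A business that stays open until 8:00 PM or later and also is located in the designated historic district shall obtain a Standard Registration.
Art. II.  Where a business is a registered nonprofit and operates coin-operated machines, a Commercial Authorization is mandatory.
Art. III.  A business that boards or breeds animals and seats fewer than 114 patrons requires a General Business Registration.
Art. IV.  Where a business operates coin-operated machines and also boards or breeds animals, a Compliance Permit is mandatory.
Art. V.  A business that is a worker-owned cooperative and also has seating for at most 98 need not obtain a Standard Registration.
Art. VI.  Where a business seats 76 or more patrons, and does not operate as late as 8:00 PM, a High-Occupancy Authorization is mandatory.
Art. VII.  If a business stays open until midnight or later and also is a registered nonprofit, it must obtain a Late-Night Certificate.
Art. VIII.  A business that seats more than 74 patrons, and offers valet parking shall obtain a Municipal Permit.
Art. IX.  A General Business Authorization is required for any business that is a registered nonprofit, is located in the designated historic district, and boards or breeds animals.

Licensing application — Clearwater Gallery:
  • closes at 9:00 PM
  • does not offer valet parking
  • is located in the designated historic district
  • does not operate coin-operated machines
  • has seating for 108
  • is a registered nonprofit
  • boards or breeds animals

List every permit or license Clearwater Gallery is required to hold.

General Business Authorization, General Business Registration, Standard Registration

Art. I. closes 9:00 PM, after 8:00 PM; is located in the designated historic district → Standard Registration required.
Art. II. is a registered nonprofit; does not operate coin-operated machines → Commercial Authorization not required.
Art. III. boards or breeds animals; seating 108 < 114 → General Business Registration required.
Art. IV. does not operate coin-operated machines; boards or breeds animals → Compliance Permit not required.
Art. V. is a registered nonprofit (not: is a worker-owned cooperative); seating 108 > 98 → Standard Registration exemption does not apply.
Art. VI. seating 108 ≥ 76; closes 9:00 PM, after 8:00 PM → High-Occupancy Authorization not required.
Art. VII. closes 9:00 PM, at/before midnight; is a registered nonprofit → Late-Night Certificate not required.
Art. VIII. seating 108 > 74; does not offer valet parking → Municipal Permit not required.
Art. IX. is a registered nonprofit; is located in the designated historic district; boards or breeds animals → General Business Authorization required.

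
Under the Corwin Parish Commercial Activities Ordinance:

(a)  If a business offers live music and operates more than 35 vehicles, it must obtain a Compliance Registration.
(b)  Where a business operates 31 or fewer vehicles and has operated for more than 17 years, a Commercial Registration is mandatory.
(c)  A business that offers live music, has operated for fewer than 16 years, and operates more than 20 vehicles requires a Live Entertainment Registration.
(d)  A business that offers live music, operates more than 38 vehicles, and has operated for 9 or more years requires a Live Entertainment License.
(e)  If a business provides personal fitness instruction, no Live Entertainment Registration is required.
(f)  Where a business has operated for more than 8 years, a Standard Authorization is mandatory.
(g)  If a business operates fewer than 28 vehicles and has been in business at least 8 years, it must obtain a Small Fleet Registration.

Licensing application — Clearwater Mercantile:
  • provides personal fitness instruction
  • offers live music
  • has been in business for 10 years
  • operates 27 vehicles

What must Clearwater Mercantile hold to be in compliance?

Small Fleet Registration, Standard Authorization

(a) offers live music; vehicles 27 ≤ 35 → Compliance Registration not required.
(b) vehicles 27 ≤ 31; years in business 10 ≤ 17 → Commercial Registration not required.
(c) offers live music; years in business 10 < 16; vehicles 27 > 20 → Live Entertainment Registration required.
(d) offers live music; vehicles 27 ≤ 38; years in business 10 ≥ 9 → Live Entertainment License not required.
(e) provides personal fitness instruction → exempt from Live Entertainment Registration.
(f) years in business 10 > 8 → Standard Authorization required.
(g) vehicles 27 < 28; years in business 10 ≥ 8 → Small Fleet Registration required.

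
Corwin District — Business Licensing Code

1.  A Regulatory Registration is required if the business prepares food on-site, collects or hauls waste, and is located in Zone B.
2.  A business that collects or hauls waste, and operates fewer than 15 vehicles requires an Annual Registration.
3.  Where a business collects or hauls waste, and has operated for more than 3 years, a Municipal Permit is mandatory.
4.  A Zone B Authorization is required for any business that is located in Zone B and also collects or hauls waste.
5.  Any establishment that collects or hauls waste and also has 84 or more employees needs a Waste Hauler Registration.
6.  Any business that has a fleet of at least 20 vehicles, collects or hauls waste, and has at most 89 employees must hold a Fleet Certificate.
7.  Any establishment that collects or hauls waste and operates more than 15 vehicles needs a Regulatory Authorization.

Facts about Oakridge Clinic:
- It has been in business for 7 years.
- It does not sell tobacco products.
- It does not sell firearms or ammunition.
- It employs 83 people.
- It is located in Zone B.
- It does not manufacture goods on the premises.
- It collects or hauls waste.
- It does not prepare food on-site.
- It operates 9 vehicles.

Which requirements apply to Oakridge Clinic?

Annual Registration, Municipal Permit, Zone B Authorization

1. does not prepare food on-site; collects or hauls waste; is located in Zone B → Regulatory Registration not required.
2. collects or hauls waste; vehicles 9 < 15 → Annual Registration required.
3. collects or hauls waste; years in business 7 > 3 → Municipal Permit required.
4. is located in Zone B; collects or hauls waste → Zone B Authorization required.
5. collects or hauls waste; employees 83 < 84 → Waste Hauler Registration not required.
6. vehicles 9 < 20; collects or hauls waste; employees 83 ≤ 89 → Fleet Certificate not required.
7. collects or hauls waste; vehicles 9 ≤ 15 → Regulatory Authorization not required.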